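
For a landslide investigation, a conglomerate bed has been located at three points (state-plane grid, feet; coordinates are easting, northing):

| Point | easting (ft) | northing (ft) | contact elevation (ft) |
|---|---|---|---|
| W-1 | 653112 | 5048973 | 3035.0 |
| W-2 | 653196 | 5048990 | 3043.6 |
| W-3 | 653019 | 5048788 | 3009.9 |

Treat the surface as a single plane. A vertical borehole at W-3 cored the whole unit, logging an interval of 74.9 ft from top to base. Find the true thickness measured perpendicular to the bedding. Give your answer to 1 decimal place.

74.3 ft

Two edge vectors: W-1→W-2 = (84, 17, 8.6), W-1→W-3 = (-93, -185, -25.1).
Normal n = (W-1→W-2) × (W-1→W-3) = (1164.3, 1308.6, -13959).
So ∂z/∂easting = −n_x/n_z = 0.08341 and ∂z/∂northing = −n_y/n_z = 0.09375.
|∇z| = √(a²+b²) = 0.12548, so dip δ = arctan(0.12548) = 7.15°.
True thickness = vertical thickness × cos δ = 74.9 × cos 7.15° = 74.3 ft.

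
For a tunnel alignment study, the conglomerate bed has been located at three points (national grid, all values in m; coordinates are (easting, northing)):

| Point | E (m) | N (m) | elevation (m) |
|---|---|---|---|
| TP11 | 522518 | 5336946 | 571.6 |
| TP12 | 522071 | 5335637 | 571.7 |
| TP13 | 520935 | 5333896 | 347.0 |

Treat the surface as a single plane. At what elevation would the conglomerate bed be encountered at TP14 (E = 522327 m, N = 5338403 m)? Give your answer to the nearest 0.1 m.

285.6 m

Two edge vectors: TP11→TP12 = (-447, -1309, 0.1), TP11→TP13 = (-1583, -3050, -224.6).
Normal n = (TP11→TP12) × (TP11→TP13) = (294306.4, -100554.5, -708797).
So ∂z/∂E = −n_x/n_z = 0.415219590 and ∂z/∂N = −n_y/n_z = −0.141866430.
Intercept c from TP11: 571.6 − 216959.71 + 757133.48 = 540745.37.
At (522327, 5338403): z = 216880.4 − 757340.2 + 540745.37 = 285.6 m.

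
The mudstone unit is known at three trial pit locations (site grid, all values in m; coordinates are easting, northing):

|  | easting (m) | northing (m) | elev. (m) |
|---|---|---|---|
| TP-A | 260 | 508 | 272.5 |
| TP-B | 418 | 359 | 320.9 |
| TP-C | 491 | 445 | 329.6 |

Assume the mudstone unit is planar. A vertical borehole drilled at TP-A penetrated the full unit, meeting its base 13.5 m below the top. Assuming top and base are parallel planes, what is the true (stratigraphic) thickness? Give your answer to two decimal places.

Let the plane be z = a·easting + b·northing + c.
TP-B−TP-A: 158a − 149b = 48.4;  TP-C−TP-A: 231a − 63b = 57.1.
Solving gives a = 0.22312, b = −0.08823.
|∇z| = √(a²+b²) = 0.23993, so dip δ = arctan(0.23993) = 13.49°.
True thickness = vertical thickness × cos δ = 13.5 × cos 13.49° = 13.13 m.

13.13 m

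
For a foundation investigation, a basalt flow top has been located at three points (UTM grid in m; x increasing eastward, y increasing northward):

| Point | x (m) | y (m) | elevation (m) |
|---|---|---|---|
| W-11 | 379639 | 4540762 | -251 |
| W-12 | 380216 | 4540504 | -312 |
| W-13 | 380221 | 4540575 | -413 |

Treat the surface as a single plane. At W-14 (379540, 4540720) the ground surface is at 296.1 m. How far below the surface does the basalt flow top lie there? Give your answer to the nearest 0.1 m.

Let the plane be z = a·x + b·y + c.
W-12−W-11: 577a − 258b = −61;  W-13−W-11: 582a − 187b = −162.
Solving gives a = −0.719147124, b = −1.371891048.
Then c = -251 − a·379639 − b·4540762 = 6502196.03.
At (379540, 4540720): z_contact = −272945.10 − 6229373.12 + 6502196.03 = -122.19 m.
Depth below ground = 296.1 − (-122.19) = 418.3 m.

418.3 m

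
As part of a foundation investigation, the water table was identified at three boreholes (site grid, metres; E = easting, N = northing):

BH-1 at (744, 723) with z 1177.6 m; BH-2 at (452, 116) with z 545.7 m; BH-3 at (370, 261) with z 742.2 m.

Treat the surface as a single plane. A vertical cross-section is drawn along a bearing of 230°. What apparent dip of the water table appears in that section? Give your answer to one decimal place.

28.0°

Let the plane be z = a·E + b·N + c.
BH-2−BH-1: −292a − 607b = −631.9;  BH-3−BH-1: −374a − 462b = −435.4.
Solving gives a = −0.30017, b = 1.18542.
Unit vector along 230° is (sin 230°, cos 230°) = (-0.7660, -0.6428).
Slope in that direction = a·(-0.7660) + b·(-0.6428) = −0.53203.
Apparent dip = arctan|0.53203| = 28.0° (true dip is 50.7°, so apparent ≤ true as expected).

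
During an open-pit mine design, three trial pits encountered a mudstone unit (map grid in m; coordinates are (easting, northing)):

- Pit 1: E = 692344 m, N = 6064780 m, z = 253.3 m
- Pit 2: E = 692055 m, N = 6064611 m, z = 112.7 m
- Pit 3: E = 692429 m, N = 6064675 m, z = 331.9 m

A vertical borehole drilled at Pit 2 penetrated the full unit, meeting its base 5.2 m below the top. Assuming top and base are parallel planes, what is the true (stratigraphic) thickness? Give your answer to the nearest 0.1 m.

4.3 m

Two edge vectors: Pit 1→Pit 2 = (-289, -169, -140.6), Pit 1→Pit 3 = (85, -105, 78.6).
Normal n = (Pit 1→Pit 2) × (Pit 1→Pit 3) = (-28046.4, 10764.4, 44710).
So ∂z/∂E = −n_x/n_z = 0.62730 and ∂z/∂N = −n_y/n_z = −0.24076.
|∇z| = √(a²+b²) = 0.67191, so dip δ = arctan(0.67191) = 33.90°.
True thickness = vertical thickness × cos δ = 5.2 × cos 33.90° = 4.3 m.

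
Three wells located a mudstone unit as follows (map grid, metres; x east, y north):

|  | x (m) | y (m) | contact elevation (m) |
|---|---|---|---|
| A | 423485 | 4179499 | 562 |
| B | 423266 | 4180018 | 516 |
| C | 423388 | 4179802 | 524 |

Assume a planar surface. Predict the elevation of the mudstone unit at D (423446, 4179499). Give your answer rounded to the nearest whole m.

Two edge vectors: A→B = (-219, 519, -46), A→C = (-97, 303, -38).
Normal n = (A→B) × (A→C) = (-5784, -3860, -16014).
So ∂z/∂x = −n_x/n_z = −0.36118396 and ∂z/∂y = −n_y/n_z = −0.24103909.
Intercept c from A: 562 + 152955.99 + 1007422.64 = 1160940.63.
At (423446, 4179499): z = −152941.9 − 1007422.6 + 1160940.63 = 576.1 m.

576 m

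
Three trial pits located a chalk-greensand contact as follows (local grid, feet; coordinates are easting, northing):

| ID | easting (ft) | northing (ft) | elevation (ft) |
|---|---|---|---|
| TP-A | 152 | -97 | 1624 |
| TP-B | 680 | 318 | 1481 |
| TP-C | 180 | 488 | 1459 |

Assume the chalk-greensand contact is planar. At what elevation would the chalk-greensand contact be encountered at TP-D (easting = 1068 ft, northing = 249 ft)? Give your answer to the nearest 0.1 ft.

Two edge vectors: TP-A→TP-B = (528, 415, -143), TP-A→TP-C = (28, 585, -165).
Normal n = (TP-A→TP-B) × (TP-A→TP-C) = (15180, 83116, 297260).
So ∂z/∂easting = −n_x/n_z = −0.051066 and ∂z/∂northing = −n_y/n_z = −0.279607.
Intercept c from TP-A: 1624 + 7.76 − 27.12 = 1604.64.
At (1068, 249): z = −54.5 − 69.6 + 1604.64 = 1480.5 ft.

1480.5 ft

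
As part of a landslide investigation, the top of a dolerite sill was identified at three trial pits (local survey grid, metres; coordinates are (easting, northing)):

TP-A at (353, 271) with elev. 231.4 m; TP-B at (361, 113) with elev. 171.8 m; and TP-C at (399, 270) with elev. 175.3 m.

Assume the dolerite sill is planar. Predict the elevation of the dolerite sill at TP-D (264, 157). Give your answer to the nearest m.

303 m

Let the plane be z = a·E + b·N + c.
TP-B−TP-A: 8a − 158b = −59.6;  TP-C−TP-A: 46a − 1b = −56.1.
Solving gives a = −1.21270, b = 0.31581.
Then c = 231.4 − a·353 − b·271 = 573.90.
At (264, 157): z = −320.2 + 49.6 + 573.90 = 303.3 m.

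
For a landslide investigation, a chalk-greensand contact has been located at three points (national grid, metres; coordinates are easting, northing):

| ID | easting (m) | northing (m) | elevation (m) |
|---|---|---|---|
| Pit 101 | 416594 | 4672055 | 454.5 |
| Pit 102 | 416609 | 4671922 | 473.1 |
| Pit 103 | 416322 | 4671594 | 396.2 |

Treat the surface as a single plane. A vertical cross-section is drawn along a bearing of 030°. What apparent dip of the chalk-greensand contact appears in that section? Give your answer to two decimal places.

Two edge vectors: Pit 101→Pit 102 = (15, -133, 18.6), Pit 101→Pit 103 = (-272, -461, -58.3).
Normal n = (Pit 101→Pit 102) × (Pit 101→Pit 103) = (16328.5, -4184.7, -43091).
So ∂z/∂easting = −n_x/n_z = 0.37893 and ∂z/∂northing = −n_y/n_z = −0.09711.
Unit vector along 030° is (sin 30°, cos 30°) = (0.5000, 0.8660).
Slope in that direction = a·(0.5000) + b·(0.8660) = 0.10536.
Apparent dip = arctan|0.10536| = 6.01° (true dip is 21.4°, so apparent ≤ true as expected).

6.01°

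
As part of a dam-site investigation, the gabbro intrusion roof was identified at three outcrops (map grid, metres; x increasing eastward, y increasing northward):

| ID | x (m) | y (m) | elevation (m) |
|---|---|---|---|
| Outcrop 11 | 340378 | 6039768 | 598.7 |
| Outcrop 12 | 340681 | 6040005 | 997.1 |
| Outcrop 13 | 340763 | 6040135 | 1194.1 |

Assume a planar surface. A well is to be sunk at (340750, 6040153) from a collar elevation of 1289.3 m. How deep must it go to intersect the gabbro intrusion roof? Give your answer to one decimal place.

74.2 m

Two edge vectors: Outcrop 11→Outcrop 12 = (303, 237, 398.4), Outcrop 11→Outcrop 13 = (385, 367, 595.4).
Normal n = (Outcrop 11→Outcrop 12) × (Outcrop 11→Outcrop 13) = (-5103, -27022.2, 19956).
So ∂z/∂x = −n_x/n_z = 0.255712568 and ∂z/∂y = −n_y/n_z = 1.354088996.
Intercept c from Outcrop 11: 598.7 − 87038.93 − 8178383.39 = −8264823.62.
At (340750, 6040153): z_contact = 87134.06 + 8178904.71 − 8264823.62 = 1215.15 m.
Depth below ground = 1289.3 − 1215.15 = 74.2 m.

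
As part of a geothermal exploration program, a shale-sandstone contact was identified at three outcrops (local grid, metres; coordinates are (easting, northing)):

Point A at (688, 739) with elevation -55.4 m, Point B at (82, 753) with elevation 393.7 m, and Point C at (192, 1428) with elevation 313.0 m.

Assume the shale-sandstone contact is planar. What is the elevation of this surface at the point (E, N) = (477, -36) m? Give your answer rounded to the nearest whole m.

Let the plane be z = a·E + b·N + c.
Point B−Point A: −606a + 14b = 449.1;  Point C−Point A: −496a + 689b = 368.4.
Solving gives a = −0.74106, b = 0.00121.
Then c = -55.4 − a·688 − b·739 = 453.56.
At (477, -36): z = −353.5 − 0.0 + 453.56 = 100.0 m.

100 m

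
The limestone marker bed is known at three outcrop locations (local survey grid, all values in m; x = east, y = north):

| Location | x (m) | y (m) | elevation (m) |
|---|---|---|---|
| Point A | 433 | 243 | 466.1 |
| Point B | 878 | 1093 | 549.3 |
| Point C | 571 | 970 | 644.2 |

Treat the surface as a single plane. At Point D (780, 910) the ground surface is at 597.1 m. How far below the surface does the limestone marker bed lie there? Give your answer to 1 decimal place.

Let the plane be z = a·x + b·y + c.
Point B−Point A: 445a + 850b = 83.2;  Point C−Point A: 138a + 727b = 178.1.
Solving gives a = −0.440795, b = 0.328652.
Then c = 466.1 − a·433 − b·243 = 577.10.
At (780, 910): z_contact = −343.82 + 299.07 + 577.10 = 532.35 m.
Depth below ground = 597.1 − 532.35 = 64.7 m.

64.7 m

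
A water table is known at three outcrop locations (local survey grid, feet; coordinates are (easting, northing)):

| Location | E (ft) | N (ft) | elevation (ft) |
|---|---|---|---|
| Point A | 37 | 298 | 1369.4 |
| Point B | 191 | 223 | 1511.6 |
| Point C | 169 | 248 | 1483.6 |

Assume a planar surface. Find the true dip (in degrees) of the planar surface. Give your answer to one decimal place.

40.4°

Let the plane be z = a·E + b·N + c.
Point B−Point A: 154a − 75b = 142.2;  Point C−Point A: 132a − 50b = 114.2.
Solving gives a = 0.66136, b = −0.53800.
Gradient magnitude |∇z| = √(a² + b²) = √(0.43740 + 0.28944) = 0.85255.
True dip = arctan(0.85255) = 40.4°, dipping toward NW (azimuth ≈ 309°).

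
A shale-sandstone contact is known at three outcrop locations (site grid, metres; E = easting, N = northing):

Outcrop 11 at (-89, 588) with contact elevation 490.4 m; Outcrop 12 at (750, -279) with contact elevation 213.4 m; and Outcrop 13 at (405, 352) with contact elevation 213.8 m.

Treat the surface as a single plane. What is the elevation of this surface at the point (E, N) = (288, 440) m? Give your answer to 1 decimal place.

266.0 m

Let the plane be z = a·E + b·N + c.
Outcrop 12−Outcrop 11: 839a − 867b = −277;  Outcrop 13−Outcrop 11: 494a − 236b = −276.6.
Solving gives a = −0.75747, b = −0.41351.
Then c = 490.4 − a·-89 − b·588 = 666.13.
At (288, 440): z = −218.2 − 181.9 + 666.13 = 266.0 m.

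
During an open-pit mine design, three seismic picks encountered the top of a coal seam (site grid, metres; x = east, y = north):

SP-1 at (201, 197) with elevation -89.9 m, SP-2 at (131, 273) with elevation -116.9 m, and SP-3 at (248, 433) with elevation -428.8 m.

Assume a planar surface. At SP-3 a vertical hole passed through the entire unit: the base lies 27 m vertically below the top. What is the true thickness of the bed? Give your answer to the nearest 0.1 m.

14.5 m

Let the plane be z = a·x + b·y + c.
SP-2−SP-1: −70a + 76b = −27;  SP-3−SP-1: 47a + 236b = −338.9.
Solving gives a = −0.96478, b = −1.24388.
|∇z| = √(a²+b²) = 1.57418, so dip δ = arctan(1.57418) = 57.57°.
True thickness = vertical thickness × cos δ = 27 × cos 57.57° = 14.5 m.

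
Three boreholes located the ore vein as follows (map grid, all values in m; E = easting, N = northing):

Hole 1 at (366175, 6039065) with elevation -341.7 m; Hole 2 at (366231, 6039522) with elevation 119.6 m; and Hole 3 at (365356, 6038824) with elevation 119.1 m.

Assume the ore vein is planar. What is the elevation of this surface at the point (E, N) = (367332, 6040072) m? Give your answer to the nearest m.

Let the plane be z = a·E + b·N + c.
Hole 2−Hole 1: 56a + 457b = 461.3;  Hole 3−Hole 1: −819a − 241b = 460.8.
Solving gives a = −0.89182509, b = 1.11869192.
Then c = -341.7 − a·366175 − b·6039065 = −6429630.84.
At (367332, 6040072): z = −327595.9 + 6756979.7 − 6429630.84 = -247.0 m.

-247 m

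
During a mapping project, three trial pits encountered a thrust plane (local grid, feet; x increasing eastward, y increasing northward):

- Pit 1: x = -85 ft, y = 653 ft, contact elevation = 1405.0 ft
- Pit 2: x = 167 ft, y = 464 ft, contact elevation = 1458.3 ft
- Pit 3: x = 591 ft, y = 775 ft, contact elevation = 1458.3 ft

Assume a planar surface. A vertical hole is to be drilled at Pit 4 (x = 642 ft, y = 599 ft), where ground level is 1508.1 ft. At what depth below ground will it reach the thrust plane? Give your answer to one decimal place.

19.4 ft

Two edge vectors: Pit 1→Pit 2 = (252, -189, 53.3), Pit 1→Pit 3 = (676, 122, 53.3).
Normal n = (Pit 1→Pit 2) × (Pit 1→Pit 3) = (-16576.3, 22599.2, 158508).
So ∂z/∂x = −n_x/n_z = 0.10458 and ∂z/∂y = −n_y/n_z = −0.14257.
Intercept c from Pit 1: 1405 + 8.89 + 93.10 = 1506.99.
At (642, 599): z_contact = 67.14 − 85.40 + 1506.99 = 1488.73 ft.
Depth below ground = 1508.1 − 1488.73 = 19.4 ft.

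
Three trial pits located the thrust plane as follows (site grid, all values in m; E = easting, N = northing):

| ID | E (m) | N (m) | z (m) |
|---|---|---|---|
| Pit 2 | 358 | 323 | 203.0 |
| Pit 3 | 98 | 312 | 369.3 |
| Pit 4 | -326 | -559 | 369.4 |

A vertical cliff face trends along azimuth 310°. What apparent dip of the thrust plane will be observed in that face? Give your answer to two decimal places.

35.17°

Two edge vectors: Pit 2→Pit 3 = (-260, -11, 166.3), Pit 2→Pit 4 = (-684, -882, 166.4).
Normal n = (Pit 2→Pit 3) × (Pit 2→Pit 4) = (144846.2, -70485.2, 221796).
So ∂z/∂E = −n_x/n_z = −0.65306 and ∂z/∂N = −n_y/n_z = 0.31779.
Unit vector along 310° is (sin 310°, cos 310°) = (-0.7660, 0.6428).
Slope in that direction = a·(-0.7660) + b·(0.6428) = 0.70455.
Apparent dip = arctan|0.70455| = 35.17° (true dip is 36.0°, so apparent ≤ true as expected).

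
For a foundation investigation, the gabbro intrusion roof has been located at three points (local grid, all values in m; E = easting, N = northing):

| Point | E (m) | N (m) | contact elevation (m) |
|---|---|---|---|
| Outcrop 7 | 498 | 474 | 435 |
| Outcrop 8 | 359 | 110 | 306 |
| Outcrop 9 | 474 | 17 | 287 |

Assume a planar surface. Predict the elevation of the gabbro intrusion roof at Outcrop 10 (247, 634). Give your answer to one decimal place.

Let the plane be z = a·E + b·N + c.
Outcrop 8−Outcrop 7: −139a − 364b = −129;  Outcrop 9−Outcrop 7: −24a − 457b = −148.
Solving gives a = 0.09274, b = 0.31898.
Then c = 435 − a·498 − b·474 = 237.62.
At (247, 634): z = 22.9 + 202.2 + 237.62 = 462.8 m.

462.8 m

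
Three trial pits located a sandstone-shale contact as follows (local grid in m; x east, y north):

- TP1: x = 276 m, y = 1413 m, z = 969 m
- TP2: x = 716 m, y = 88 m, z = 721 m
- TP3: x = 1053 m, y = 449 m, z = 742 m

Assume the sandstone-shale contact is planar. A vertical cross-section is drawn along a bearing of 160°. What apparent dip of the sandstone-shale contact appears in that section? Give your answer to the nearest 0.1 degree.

10.1°

Two edge vectors: TP1→TP2 = (440, -1325, -248), TP1→TP3 = (777, -964, -227).
Normal n = (TP1→TP2) × (TP1→TP3) = (61703, -92816, 605365).
So ∂z/∂x = −n_x/n_z = −0.10193 and ∂z/∂y = −n_y/n_z = 0.15332.
Unit vector along 160° is (sin 160°, cos 160°) = (0.3420, -0.9397).
Slope in that direction = a·(0.3420) + b·(-0.9397) = −0.17894.
Apparent dip = arctan|0.17894| = 10.1° (true dip is 10.4°, so apparent ≤ true as expected).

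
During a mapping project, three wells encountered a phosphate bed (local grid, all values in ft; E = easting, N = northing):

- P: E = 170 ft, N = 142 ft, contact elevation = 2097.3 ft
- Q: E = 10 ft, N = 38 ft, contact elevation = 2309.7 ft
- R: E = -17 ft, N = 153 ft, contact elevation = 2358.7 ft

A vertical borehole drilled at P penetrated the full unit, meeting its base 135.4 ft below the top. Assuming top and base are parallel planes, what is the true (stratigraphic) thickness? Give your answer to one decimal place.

Two edge vectors: P→Q = (-160, -104, 212.4), P→R = (-187, 11, 261.4).
Normal n = (P→Q) × (P→R) = (-29522, 2105.2, -21208).
So ∂z/∂E = −n_x/n_z = −1.39202 and ∂z/∂N = −n_y/n_z = 0.09926.
|∇z| = √(a²+b²) = 1.39556, so dip δ = arctan(1.39556) = 54.38°.
True thickness = vertical thickness × cos δ = 135.4 × cos 54.38° = 78.9 ft.

78.9 ft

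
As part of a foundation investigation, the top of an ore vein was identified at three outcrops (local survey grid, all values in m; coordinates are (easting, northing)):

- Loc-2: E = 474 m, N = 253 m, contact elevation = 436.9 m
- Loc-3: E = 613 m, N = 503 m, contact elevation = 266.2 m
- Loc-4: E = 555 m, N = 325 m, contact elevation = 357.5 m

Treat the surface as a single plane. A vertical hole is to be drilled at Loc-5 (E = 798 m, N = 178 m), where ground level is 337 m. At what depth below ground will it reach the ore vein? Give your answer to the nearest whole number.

119 m

Two edge vectors: Loc-2→Loc-3 = (139, 250, -170.7), Loc-2→Loc-4 = (81, 72, -79.4).
Normal n = (Loc-2→Loc-3) × (Loc-2→Loc-4) = (-7559.6, -2790.1, -10242).
So ∂z/∂E = −n_x/n_z = −0.73810 and ∂z/∂N = −n_y/n_z = −0.27242.
Intercept c from Loc-2: 436.9 + 349.86 + 68.92 = 855.68.
At (798, 178): z_contact = −589.0 − 48.5 + 855.68 = 218.2 m.
Depth below ground = 337 − 218.2 = 119 m.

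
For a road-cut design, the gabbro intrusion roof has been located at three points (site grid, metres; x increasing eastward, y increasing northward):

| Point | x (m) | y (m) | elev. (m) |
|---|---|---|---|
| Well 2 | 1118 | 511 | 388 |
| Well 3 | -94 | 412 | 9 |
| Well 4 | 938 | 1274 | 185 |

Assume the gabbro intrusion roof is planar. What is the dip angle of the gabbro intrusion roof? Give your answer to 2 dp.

20.73°

Let the plane be z = a·x + b·y + c.
Well 3−Well 2: −1212a − 99b = −379;  Well 4−Well 2: −180a + 763b = −203.
Solving gives a = 0.32812, b = −0.18865.
Gradient magnitude |∇z| = √(a² + b²) = √(0.10766 + 0.03559) = 0.37848.
True dip = arctan(0.37848) = 20.73°, dipping toward WNW (azimuth ≈ 300°).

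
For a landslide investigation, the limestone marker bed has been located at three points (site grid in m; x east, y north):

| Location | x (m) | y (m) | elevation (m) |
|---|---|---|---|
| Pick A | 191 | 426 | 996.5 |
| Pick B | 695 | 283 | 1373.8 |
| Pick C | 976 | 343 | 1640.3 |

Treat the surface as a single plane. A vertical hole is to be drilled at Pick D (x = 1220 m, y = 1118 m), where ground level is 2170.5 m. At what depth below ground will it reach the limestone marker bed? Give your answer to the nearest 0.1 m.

Two edge vectors: Pick A→Pick B = (504, -143, 377.3), Pick A→Pick C = (785, -83, 643.8).
Normal n = (Pick A→Pick B) × (Pick A→Pick C) = (-60747.5, -28294.7, 70423).
So ∂z/∂x = −n_x/n_z = 0.862609 and ∂z/∂y = −n_y/n_z = 0.401782.
Intercept c from Pick A: 996.5 − 164.76 − 171.16 = 660.58.
At (1220, 1118): z_contact = 1052.38 + 449.19 + 660.58 = 2162.16 m.
Depth below ground = 2170.5 − 2162.16 = 8.3 m.

8.3 m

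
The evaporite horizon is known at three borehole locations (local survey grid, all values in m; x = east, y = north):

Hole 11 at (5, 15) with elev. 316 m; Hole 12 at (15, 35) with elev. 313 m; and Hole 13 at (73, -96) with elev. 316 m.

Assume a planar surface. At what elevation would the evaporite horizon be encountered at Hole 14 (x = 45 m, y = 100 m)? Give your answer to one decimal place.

303.6 m

Two edge vectors: Hole 11→Hole 12 = (10, 20, -3), Hole 11→Hole 13 = (68, -111, 0).
Normal n = (Hole 11→Hole 12) × (Hole 11→Hole 13) = (-333, -204, -2470).
So ∂z/∂x = −n_x/n_z = −0.13482 and ∂z/∂y = −n_y/n_z = −0.08259.
Intercept c from Hole 11: 316 + 0.67 + 1.24 = 317.91.
At (45, 100): z = −6.1 − 8.3 + 317.91 = 303.6 m.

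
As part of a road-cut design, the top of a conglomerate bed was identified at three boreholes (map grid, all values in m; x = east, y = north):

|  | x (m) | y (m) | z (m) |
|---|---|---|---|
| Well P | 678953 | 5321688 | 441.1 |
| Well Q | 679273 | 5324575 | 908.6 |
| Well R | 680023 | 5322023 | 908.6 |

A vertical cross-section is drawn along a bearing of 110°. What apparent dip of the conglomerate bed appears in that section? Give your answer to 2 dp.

18.56°

Let the plane be z = a·x + b·y + c.
Well Q−Well P: 320a + 2887b = 467.5;  Well R−Well P: 1070a + 335b = 467.5.
Solving gives a = 0.40010, b = 0.11758.
Unit vector along 110° is (sin 110°, cos 110°) = (0.9397, -0.3420).
Slope in that direction = a·(0.9397) + b·(-0.3420) = 0.33576.
Apparent dip = arctan|0.33576| = 18.56° (true dip is 22.6°, so apparent ≤ true as expected).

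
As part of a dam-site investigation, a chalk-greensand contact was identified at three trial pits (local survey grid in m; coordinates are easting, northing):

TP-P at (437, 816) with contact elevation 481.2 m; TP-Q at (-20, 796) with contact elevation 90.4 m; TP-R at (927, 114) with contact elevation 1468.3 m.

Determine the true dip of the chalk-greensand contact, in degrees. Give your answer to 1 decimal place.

Two edge vectors: TP-P→TP-Q = (-457, -20, -390.8), TP-P→TP-R = (490, -702, 987.1).
Normal n = (TP-P→TP-Q) × (TP-P→TP-R) = (-294083.6, 259612.7, 330614).
So ∂z/∂easting = −n_x/n_z = 0.88951 and ∂z/∂northing = −n_y/n_z = −0.78524.
Gradient magnitude |∇z| = √(a² + b²) = √(0.79122 + 0.61661) = 1.18652.
True dip = arctan(1.18652) = 49.9°, dipping toward NW (azimuth ≈ 311°).

49.9°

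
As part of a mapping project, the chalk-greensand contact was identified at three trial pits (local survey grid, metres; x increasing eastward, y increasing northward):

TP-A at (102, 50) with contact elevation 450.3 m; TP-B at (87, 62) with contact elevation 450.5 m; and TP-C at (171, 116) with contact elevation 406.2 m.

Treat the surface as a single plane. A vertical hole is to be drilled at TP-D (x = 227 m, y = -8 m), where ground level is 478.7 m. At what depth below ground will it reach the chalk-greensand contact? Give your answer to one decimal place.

45.0 m

Let the plane be z = a·x + b·y + c.
TP-B−TP-A: −15a + 12b = 0.2;  TP-C−TP-A: 69a + 66b = −44.1.
Solving gives a = −0.29835, b = −0.35627.
Then c = 450.3 − a·102 − b·50 = 498.55.
At (227, -8): z_contact = −67.73 + 2.85 + 498.55 = 433.67 m.
Depth below ground = 478.7 − 433.67 = 45.0 m.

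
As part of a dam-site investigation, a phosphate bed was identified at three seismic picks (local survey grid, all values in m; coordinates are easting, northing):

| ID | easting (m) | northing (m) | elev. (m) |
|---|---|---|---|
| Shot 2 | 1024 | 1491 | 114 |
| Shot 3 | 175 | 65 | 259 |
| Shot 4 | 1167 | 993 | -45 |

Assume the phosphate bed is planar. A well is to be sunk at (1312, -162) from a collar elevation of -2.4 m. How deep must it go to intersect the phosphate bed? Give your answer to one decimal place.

Let the plane be z = a·easting + b·northing + c.
Shot 3−Shot 2: −849a − 1426b = 145;  Shot 4−Shot 2: 143a − 498b = −159.
Solving gives a = −0.476998, b = 0.182308.
Then c = 114 − a·1024 − b·1491 = 330.62.
At (1312, -162): z_contact = −625.82 − 29.53 + 330.62 = -324.73 m.
Depth below ground = -2.4 − (-324.73) = 322.3 m.

322.3 m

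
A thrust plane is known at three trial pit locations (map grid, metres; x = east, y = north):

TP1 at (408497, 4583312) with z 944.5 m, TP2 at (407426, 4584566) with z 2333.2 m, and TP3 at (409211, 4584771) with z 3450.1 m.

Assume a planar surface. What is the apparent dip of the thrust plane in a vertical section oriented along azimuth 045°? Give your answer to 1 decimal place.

Two edge vectors: TP1→TP2 = (-1071, 1254, 1388.7), TP1→TP3 = (714, 1459, 2505.6).
Normal n = (TP1→TP2) × (TP1→TP3) = (1115909.1, 3675029.4, -2457945).
So ∂z/∂x = −n_x/n_z = 0.45400 and ∂z/∂y = −n_y/n_z = 1.49516.
Unit vector along 045° is (sin 45°, cos 45°) = (0.7071, 0.7071).
Slope in that direction = a·(0.7071) + b·(0.7071) = 1.37827.
Apparent dip = arctan|1.37827| = 54.0° (true dip is 57.4°, so apparent ≤ true as expected).

54.0°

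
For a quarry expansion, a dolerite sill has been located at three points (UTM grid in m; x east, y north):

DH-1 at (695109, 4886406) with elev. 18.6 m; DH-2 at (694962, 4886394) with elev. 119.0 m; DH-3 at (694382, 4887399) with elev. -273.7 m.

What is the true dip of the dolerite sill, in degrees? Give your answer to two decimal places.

Two edge vectors: DH-1→DH-2 = (-147, -12, 100.4), DH-1→DH-3 = (-727, 993, -292.3).
Normal n = (DH-1→DH-2) × (DH-1→DH-3) = (-96189.6, -115958.9, -154695).
So ∂z/∂x = −n_x/n_z = −0.62180 and ∂z/∂y = −n_y/n_z = −0.74960.
Gradient magnitude |∇z| = √(a² + b²) = √(0.38664 + 0.56190) = 0.97393.
True dip = arctan(0.97393) = 44.24°, dipping toward NE (azimuth ≈ 040°).

44.24°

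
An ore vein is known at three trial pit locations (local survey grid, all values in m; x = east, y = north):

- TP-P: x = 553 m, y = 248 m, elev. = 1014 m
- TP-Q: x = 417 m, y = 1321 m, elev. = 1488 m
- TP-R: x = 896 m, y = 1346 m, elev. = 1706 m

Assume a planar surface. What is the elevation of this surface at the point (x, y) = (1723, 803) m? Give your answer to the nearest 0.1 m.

Let the plane be z = a·x + b·y + c.
TP-Q−TP-P: −136a + 1073b = 474;  TP-R−TP-P: 343a + 1098b = 692.
Solving gives a = 0.429219, b = 0.496155.
Then c = 1014 − a·553 − b·248 = 653.60.
At (1723, 803): z = 739.5 + 398.4 + 653.60 = 1791.6 m.

1791.6 m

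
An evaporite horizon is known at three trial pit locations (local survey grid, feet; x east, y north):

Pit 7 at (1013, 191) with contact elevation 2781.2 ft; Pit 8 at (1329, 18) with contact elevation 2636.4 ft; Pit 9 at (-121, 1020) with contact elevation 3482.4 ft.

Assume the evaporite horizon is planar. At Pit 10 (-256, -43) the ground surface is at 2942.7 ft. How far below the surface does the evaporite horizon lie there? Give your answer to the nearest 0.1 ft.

390.1 ft

Two edge vectors: Pit 7→Pit 8 = (316, -173, -144.8), Pit 7→Pit 9 = (-1134, 829, 701.2).
Normal n = (Pit 7→Pit 8) × (Pit 7→Pit 9) = (-1268.4, -57376, 65782).
So ∂z/∂x = −n_x/n_z = 0.019282 and ∂z/∂y = −n_y/n_z = 0.872214.
Intercept c from Pit 7: 2781.2 − 19.53 − 166.59 = 2595.07.
At (-256, -43): z_contact = −4.94 − 37.51 + 2595.07 = 2552.63 ft.
Depth below ground = 2942.7 − 2552.63 = 390.1 ft.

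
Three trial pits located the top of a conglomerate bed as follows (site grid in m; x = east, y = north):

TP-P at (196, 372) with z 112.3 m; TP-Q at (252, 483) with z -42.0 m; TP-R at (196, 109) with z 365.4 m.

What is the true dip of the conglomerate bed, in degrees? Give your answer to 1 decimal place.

52.1°

Let the plane be z = a·x + b·y + c.
TP-Q−TP-P: 56a + 111b = −154.3;  TP-R−TP-P: 0a − 263b = 253.1.
Solving gives a = −0.84783, b = −0.96236.
Gradient magnitude |∇z| = √(a² + b²) = √(0.71881 + 0.92613) = 1.28255.
True dip = arctan(1.28255) = 52.1°, dipping toward NE (azimuth ≈ 041°).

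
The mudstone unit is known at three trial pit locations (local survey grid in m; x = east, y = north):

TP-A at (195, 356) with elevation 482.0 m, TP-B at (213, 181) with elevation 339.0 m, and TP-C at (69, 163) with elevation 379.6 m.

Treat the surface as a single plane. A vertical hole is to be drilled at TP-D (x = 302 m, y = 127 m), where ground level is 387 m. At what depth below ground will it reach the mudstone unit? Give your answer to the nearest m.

Two edge vectors: TP-A→TP-B = (18, -175, -143), TP-A→TP-C = (-126, -193, -102.4).
Normal n = (TP-A→TP-B) × (TP-A→TP-C) = (-9679, 19861.2, -25524).
So ∂z/∂x = −n_x/n_z = −0.37921 and ∂z/∂y = −n_y/n_z = 0.77814.
Intercept c from TP-A: 482 + 73.95 − 277.02 = 278.93.
At (302, 127): z_contact = −114.5 + 98.8 + 278.93 = 263.2 m.
Depth below ground = 387 − 263.2 = 124 m.

124 m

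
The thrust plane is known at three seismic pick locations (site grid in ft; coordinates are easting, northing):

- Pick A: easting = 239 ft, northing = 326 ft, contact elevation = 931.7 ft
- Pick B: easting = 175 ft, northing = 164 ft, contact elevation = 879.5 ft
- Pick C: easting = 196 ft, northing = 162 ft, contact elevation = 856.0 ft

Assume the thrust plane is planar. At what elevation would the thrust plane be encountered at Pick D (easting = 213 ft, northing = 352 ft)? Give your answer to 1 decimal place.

978.1 ft

Two edge vectors: Pick A→Pick B = (-64, -162, -52.2), Pick A→Pick C = (-43, -164, -75.7).
Normal n = (Pick A→Pick B) × (Pick A→Pick C) = (3702.6, -2600.2, 3530).
So ∂z/∂easting = −n_x/n_z = −1.04890 and ∂z/∂northing = −n_y/n_z = 0.73660.
Intercept c from Pick A: 931.7 + 250.69 − 240.13 = 942.25.
At (213, 352): z = −223.4 + 259.3 + 942.25 = 978.1 ft.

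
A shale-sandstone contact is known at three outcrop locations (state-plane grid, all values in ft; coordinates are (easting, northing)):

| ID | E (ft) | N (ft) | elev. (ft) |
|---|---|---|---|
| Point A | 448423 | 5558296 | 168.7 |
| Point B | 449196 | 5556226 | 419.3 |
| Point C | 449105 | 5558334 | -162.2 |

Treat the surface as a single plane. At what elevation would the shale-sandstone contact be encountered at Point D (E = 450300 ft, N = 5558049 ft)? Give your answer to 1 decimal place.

Let the plane be z = a·E + b·N + c.
Point B−Point A: 773a − 2070b = 250.6;  Point C−Point A: 682a + 38b = −330.9.
Solving gives a = −0.468693108, b = −0.296086847.
Then c = 168.7 − a·448423 − b·5558296 = 1856079.81.
At (450300, 5558049): z = −211052.5 − 1645665.2 + 1856079.81 = -637.9 ft.

-637.9 ft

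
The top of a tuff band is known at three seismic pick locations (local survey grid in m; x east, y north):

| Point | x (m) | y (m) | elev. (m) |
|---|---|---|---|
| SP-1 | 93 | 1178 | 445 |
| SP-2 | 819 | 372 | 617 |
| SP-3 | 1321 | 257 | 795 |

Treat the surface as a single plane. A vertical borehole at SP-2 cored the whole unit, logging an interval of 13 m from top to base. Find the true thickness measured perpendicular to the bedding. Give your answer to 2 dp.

Two edge vectors: SP-1→SP-2 = (726, -806, 172), SP-1→SP-3 = (1228, -921, 350).
Normal n = (SP-1→SP-2) × (SP-1→SP-3) = (-123688, -42884, 321122).
So ∂z/∂x = −n_x/n_z = 0.38517 and ∂z/∂y = −n_y/n_z = 0.13354.
|∇z| = √(a²+b²) = 0.40767, so dip δ = arctan(0.40767) = 22.18°.
True thickness = vertical thickness × cos δ = 13 × cos 22.18° = 12.04 m.

12.04 m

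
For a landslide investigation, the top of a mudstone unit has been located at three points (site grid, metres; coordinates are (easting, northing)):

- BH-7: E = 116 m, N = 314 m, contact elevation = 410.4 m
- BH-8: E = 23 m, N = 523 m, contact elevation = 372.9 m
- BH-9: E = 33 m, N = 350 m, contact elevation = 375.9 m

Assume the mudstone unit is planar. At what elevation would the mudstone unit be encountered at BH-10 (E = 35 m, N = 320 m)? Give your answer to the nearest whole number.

377 m

Let the plane be z = a·E + b·N + c.
BH-8−BH-7: −93a + 209b = −37.5;  BH-9−BH-7: −83a + 36b = −34.5.
Solving gives a = 0.41864, b = 0.00686.
Then c = 410.4 − a·116 − b·314 = 359.68.
At (35, 320): z = 14.7 + 2.2 + 359.68 = 376.5 m.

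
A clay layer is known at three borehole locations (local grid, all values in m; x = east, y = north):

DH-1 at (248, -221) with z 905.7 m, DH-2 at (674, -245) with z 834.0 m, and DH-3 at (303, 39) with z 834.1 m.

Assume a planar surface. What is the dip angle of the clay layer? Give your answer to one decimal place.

Let the plane be z = a·x + b·y + c.
DH-2−DH-1: 426a − 24b = −71.7;  DH-3−DH-1: 55a + 260b = −71.6.
Solving gives a = −0.18166, b = −0.23696.
Gradient magnitude |∇z| = √(a² + b²) = √(0.03300 + 0.05615) = 0.29858.
True dip = arctan(0.29858) = 16.6°, dipping toward NE (azimuth ≈ 037°).

16.6°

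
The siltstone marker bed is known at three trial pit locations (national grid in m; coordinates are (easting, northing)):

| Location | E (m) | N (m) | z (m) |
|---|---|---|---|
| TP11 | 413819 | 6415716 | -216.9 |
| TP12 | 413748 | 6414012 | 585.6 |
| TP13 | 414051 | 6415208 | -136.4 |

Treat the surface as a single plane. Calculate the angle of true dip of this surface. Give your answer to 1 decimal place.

37.6°

Two edge vectors: TP11→TP12 = (-71, -1704, 802.5), TP11→TP13 = (232, -508, 80.5).
Normal n = (TP11→TP12) × (TP11→TP13) = (270498, 191895.5, 431396).
So ∂z/∂E = −n_x/n_z = −0.62703 and ∂z/∂N = −n_y/n_z = −0.44482.
Gradient magnitude |∇z| = √(a² + b²) = √(0.39317 + 0.19787) = 0.76879.
True dip = arctan(0.76879) = 37.6°, dipping toward NE (azimuth ≈ 055°).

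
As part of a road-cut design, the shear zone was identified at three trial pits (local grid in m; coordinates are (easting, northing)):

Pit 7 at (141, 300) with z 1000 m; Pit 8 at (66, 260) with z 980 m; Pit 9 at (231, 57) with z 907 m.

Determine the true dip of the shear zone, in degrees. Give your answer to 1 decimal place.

Two edge vectors: Pit 7→Pit 8 = (-75, -40, -20), Pit 7→Pit 9 = (90, -243, -93).
Normal n = (Pit 7→Pit 8) × (Pit 7→Pit 9) = (-1140, -8775, 21825).
So ∂z/∂E = −n_x/n_z = 0.05223 and ∂z/∂N = −n_y/n_z = 0.40206.
Gradient magnitude |∇z| = √(a² + b²) = √(0.00273 + 0.16165) = 0.40544.
True dip = arctan(0.40544) = 22.1°, dipping toward S (azimuth ≈ 187°).

22.1°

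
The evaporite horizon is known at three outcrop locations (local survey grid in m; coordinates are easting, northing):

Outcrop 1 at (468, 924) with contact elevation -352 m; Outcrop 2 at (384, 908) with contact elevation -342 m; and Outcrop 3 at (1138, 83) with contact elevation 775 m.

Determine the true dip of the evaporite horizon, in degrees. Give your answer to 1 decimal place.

51.4°

Let the plane be z = a·easting + b·northing + c.
Outcrop 2−Outcrop 1: −84a − 16b = 10;  Outcrop 3−Outcrop 1: 670a − 841b = 1127.
Solving gives a = 0.11826, b = −1.24586.
Gradient magnitude |∇z| = √(a² + b²) = √(0.01399 + 1.55216) = 1.25146.
True dip = arctan(1.25146) = 51.4°, dipping toward N (azimuth ≈ 355°).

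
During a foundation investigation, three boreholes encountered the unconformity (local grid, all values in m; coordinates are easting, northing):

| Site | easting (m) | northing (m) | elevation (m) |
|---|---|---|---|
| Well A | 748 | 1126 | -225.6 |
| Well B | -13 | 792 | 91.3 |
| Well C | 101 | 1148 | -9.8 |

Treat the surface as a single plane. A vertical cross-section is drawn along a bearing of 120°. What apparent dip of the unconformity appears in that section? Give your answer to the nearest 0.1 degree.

11.7°

Let the plane be z = a·easting + b·northing + c.
Well B−Well A: −761a − 334b = 316.9;  Well C−Well A: −647a + 22b = 215.8.
Solving gives a = −0.33950, b = −0.17527.
Unit vector along 120° is (sin 120°, cos 120°) = (0.8660, -0.5000).
Slope in that direction = a·(0.8660) + b·(-0.5000) = −0.20638.
Apparent dip = arctan|0.20638| = 11.7° (true dip is 20.9°, so apparent ≤ true as expected).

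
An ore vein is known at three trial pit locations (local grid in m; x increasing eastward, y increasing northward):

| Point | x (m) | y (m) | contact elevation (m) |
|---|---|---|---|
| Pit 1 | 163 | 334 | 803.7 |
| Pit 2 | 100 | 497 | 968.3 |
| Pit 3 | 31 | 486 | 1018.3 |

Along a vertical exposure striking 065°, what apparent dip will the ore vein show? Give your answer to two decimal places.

24.96°

Two edge vectors: Pit 1→Pit 2 = (-63, 163, 164.6), Pit 1→Pit 3 = (-132, 152, 214.6).
Normal n = (Pit 1→Pit 2) × (Pit 1→Pit 3) = (9960.6, -8207.4, 11940).
So ∂z/∂x = −n_x/n_z = −0.83422 and ∂z/∂y = −n_y/n_z = 0.68739.
Unit vector along 065° is (sin 65°, cos 65°) = (0.9063, 0.4226).
Slope in that direction = a·(0.9063) + b·(0.4226) = −0.46556.
Apparent dip = arctan|0.46556| = 24.96° (true dip is 47.2°, so apparent ≤ true as expected).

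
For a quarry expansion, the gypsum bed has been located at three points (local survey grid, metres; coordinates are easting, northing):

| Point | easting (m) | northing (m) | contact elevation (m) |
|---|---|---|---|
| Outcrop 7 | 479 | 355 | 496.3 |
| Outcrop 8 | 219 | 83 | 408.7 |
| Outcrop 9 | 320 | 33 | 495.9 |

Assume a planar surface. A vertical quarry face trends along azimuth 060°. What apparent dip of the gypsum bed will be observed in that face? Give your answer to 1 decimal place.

23.3°

Let the plane be z = a·easting + b·northing + c.
Outcrop 8−Outcrop 7: −260a − 272b = −87.6;  Outcrop 9−Outcrop 7: −159a − 322b = −0.4.
Solving gives a = 0.69427, b = −0.34158.
Unit vector along 060° is (sin 60°, cos 60°) = (0.8660, 0.5000).
Slope in that direction = a·(0.8660) + b·(0.5000) = 0.43046.
Apparent dip = arctan|0.43046| = 23.3° (true dip is 37.7°, so apparent ≤ true as expected).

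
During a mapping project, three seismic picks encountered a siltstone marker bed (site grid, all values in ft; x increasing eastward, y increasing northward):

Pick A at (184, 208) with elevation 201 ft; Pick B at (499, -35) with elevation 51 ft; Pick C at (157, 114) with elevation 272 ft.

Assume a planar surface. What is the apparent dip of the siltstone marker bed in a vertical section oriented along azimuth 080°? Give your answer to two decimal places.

Let the plane be z = a·x + b·y + c.
Pick B−Pick A: 315a − 243b = −150;  Pick C−Pick A: −27a − 94b = 71.
Solving gives a = −0.86680, b = −0.50634.
Unit vector along 080° is (sin 80°, cos 80°) = (0.9848, 0.1736).
Slope in that direction = a·(0.9848) + b·(0.1736) = −0.94156.
Apparent dip = arctan|0.94156| = 43.28° (true dip is 45.1°, so apparent ≤ true as expected).

43.28°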